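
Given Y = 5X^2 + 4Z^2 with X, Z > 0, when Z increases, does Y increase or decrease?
Y increases

Taking the partial derivative:
∂Y/∂Z = 8Z

∂Y/∂Z = 8Z > 0 (assuming positive values)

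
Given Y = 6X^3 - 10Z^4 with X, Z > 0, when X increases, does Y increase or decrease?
Y increases

Taking the partial derivative:
∂Y/∂X = 18X^2

∂Y/∂X = 18X^2 > 0 (assuming positive values)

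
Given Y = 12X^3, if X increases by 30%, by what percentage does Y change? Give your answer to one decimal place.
119.7%

For Y = 12X^3:
If X → X(1 + 0.3)
Then Y → Y · (1 + 0.3)^3
     = Y · 2.1970

Percentage change = ((1 + 0.3)^3 − 1) × 100% = 119.7%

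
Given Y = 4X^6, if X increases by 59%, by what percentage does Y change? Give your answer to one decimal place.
1515.8%

For Y = 4X^6:
If X → X(1 + 0.59)
Then Y → Y · (1 + 0.59)^6
     ≈ Y · 16.1578

Percentage change = ((1 + 0.59)^6 − 1) × 100% ≈ 1515.8%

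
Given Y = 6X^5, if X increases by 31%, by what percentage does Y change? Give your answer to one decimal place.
285.8%

For Y = 6X^5:
If X → X(1 + 0.31)
Then Y → Y · (1 + 0.31)^5
     ≈ Y · 3.8579

Percentage change = ((1 + 0.31)^5 − 1) × 100% ≈ 285.8%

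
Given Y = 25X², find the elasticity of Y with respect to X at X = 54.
Elasticity = 2

Elasticity = (dY/dX) · (X/Y)

dY/dX = 50·X
At X = 54: dY/dX = 2700, Y = 72900

Elasticity = 2700 · (54 / 72900) = 2

Interpretation: for a small percentage change in X, the percentage change in Y is approximately 2.00 times as large.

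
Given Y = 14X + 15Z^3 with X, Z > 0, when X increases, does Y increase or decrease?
Y increases

Taking the partial derivative:
∂Y/∂X = 14

∂Y/∂X = 14 > 0 (assuming positive values)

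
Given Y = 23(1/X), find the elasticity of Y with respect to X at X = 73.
Elasticity = -1

Elasticity = (dY/dX) · (X/Y)

dY/dX = -23/X²
At X = 73: dY/dX = -23/5329, Y = 23/73

Elasticity = (-23/5329) · (73 / (23/73)) = -1

Interpretation: for a small percentage change in X, the percentage change in Y is approximately -1.00 times as large.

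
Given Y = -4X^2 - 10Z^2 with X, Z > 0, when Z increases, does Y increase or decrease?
Y decreases

Taking the partial derivative:
∂Y/∂Z = -20Z

∂Y/∂Z = -20Z < 0 (assuming positive values)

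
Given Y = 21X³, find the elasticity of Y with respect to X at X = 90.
Elasticity = 3

Elasticity = (dY/dX) · (X/Y)

dY/dX = 63·X²
At X = 90: dY/dX = 510300, Y = 15309000

Elasticity = 510300 · (90 / 15309000) = 3

Interpretation: for a small percentage change in X, the percentage change in Y is approximately 3.00 times as large.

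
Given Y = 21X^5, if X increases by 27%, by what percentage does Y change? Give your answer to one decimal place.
230.4%

For Y = 21X^5:
If X → X(1 + 0.27)
Then Y → Y · (1 + 0.27)^5
     ≈ Y · 3.3038

Percentage change = ((1 + 0.27)^5 − 1) × 100% ≈ 230.4%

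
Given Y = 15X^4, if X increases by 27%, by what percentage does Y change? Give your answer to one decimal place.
160.1%

For Y = 15X^4:
If X → X(1 + 0.27)
Then Y → Y · (1 + 0.27)^4
     ≈ Y · 2.6014

Percentage change = ((1 + 0.27)^4 − 1) × 100% ≈ 160.1%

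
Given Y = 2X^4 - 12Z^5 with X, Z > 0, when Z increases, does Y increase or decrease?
Y decreases

Taking the partial derivative:
∂Y/∂Z = -60Z^4

∂Y/∂Z = -60Z^4 < 0 (assuming positive values)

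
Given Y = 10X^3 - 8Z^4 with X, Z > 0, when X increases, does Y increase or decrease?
Y increases

Taking the partial derivative:
∂Y/∂X = 30X^2

∂Y/∂X = 30X^2 > 0 (assuming positive values)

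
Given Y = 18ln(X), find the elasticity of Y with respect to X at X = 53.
Elasticity = 1/ln(53) ≈ 0.2519

Elasticity = (dY/dX) · (X/Y)

dY/dX = 18/X
At X = 53: dY/dX = 18/53, Y = 18·ln(53)

Elasticity = (18/53) · (53 / (18·ln(53))) = 1/ln(53) ≈ 0.2519

Interpretation: for a small percentage change in X, the percentage change in Y is approximately 0.25 times as large.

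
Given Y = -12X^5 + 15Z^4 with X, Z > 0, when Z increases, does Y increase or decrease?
Y increases

Taking the partial derivative:
∂Y/∂Z = 60Z^3

∂Y/∂Z = 60Z^3 > 0 (assuming positive values)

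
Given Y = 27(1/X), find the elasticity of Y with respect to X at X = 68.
Elasticity = -1

Elasticity = (dY/dX) · (X/Y)

dY/dX = -27/X²
At X = 68: dY/dX = -27/4624, Y = 27/68

Elasticity = (-27/4624) · (68 / (27/68)) = -1

Interpretation: for a small percentage change in X, the percentage change in Y is approximately -1.00 times as large.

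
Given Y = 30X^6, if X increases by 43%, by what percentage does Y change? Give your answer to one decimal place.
755.1%

For Y = 30X^6:
If X → X(1 + 0.43)
Then Y → Y · (1 + 0.43)^6
     ≈ Y · 8.5510

Percentage change = ((1 + 0.43)^6 − 1) × 100% ≈ 755.1%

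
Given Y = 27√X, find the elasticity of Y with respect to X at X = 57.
Elasticity = 1/2

Elasticity = (dY/dX) · (X/Y)

dY/dX = 27/(2·√X)
At X = 57: dY/dX = 9·√57/38, Y = 27·√57

Elasticity = (9·√57/38) · (57 / (27·√57)) = 1/2

Interpretation: for a small percentage change in X, the percentage change in Y is approximately 0.50 times as large.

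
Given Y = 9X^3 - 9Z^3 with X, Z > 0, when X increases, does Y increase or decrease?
Y increases

Taking the partial derivative:
∂Y/∂X = 27X^2

∂Y/∂X = 27X^2 > 0 (assuming positive values)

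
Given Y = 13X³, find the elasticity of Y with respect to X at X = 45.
Elasticity = 3

Elasticity = (dY/dX) · (X/Y)

dY/dX = 39·X²
At X = 45: dY/dX = 78975, Y = 1184625

Elasticity = 78975 · (45 / 1184625) = 3

Interpretation: for a small percentage change in X, the percentage change in Y is approximately 3.00 times as large.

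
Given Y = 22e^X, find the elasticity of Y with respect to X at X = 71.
Elasticity = 71

Elasticity = (dY/dX) · (X/Y)

dY/dX = 22·e^X
At X = 71: dY/dX = 22·e^71, Y = 22·e^71

Elasticity = (22·e^71) · (71 / (22·e^71)) = 71

Interpretation: for a small percentage change in X, the percentage change in Y is approximately 71.00 times as large.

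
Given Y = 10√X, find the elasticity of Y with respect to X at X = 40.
Elasticity = 1/2

Elasticity = (dY/dX) · (X/Y)

dY/dX = 5/√X
At X = 40: dY/dX = √10/4, Y = 20·√10

Elasticity = (√10/4) · (40 / (20·√10)) = 1/2

Interpretation: for a small percentage change in X, the percentage change in Y is approximately 0.50 times as large.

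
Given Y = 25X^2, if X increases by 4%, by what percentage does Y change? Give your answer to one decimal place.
8.2%

For Y = 25X^2:
If X → X(1 + 0.04)
Then Y → Y · (1 + 0.04)^2
     = Y · 1.0816

Percentage change = ((1 + 0.04)^2 − 1) × 100% ≈ 8.2%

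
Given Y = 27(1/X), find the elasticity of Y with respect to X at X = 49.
Elasticity = -1

Elasticity = (dY/dX) · (X/Y)

dY/dX = -27/X²
At X = 49: dY/dX = -27/2401, Y = 27/49

Elasticity = (-27/2401) · (49 / (27/49)) = -1

Interpretation: for a small percentage change in X, the percentage change in Y is approximately -1.00 times as large.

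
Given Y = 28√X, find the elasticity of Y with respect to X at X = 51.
Elasticity = 1/2

Elasticity = (dY/dX) · (X/Y)

dY/dX = 14/√X
At X = 51: dY/dX = 14·√51/51, Y = 28·√51

Elasticity = (14·√51/51) · (51 / (28·√51)) = 1/2

Interpretation: for a small percentage change in X, the percentage change in Y is approximately 0.50 times as large.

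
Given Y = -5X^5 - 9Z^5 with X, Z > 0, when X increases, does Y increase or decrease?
Y decreases

Taking the partial derivative:
∂Y/∂X = -25X^4

∂Y/∂X = -25X^4 < 0 (assuming positive values)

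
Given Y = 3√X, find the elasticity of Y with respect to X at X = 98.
Elasticity = 1/2

Elasticity = (dY/dX) · (X/Y)

dY/dX = 3/(2·√X)
At X = 98: dY/dX = 3·√2/28, Y = 21·√2

Elasticity = (3·√2/28) · (98 / (21·√2)) = 1/2

Interpretation: for a small percentage change in X, the percentage change in Y is approximately 0.50 times as large.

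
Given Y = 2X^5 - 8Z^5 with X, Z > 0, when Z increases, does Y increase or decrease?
Y decreases

Taking the partial derivative:
∂Y/∂Z = -40Z^4

∂Y/∂Z = -40Z^4 < 0 (assuming positive values)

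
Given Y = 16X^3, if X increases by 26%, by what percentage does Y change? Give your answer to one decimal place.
100.0%

For Y = 16X^3:
If X → X(1 + 0.26)
Then Y → Y · (1 + 0.26)^3
     ≈ Y · 2.0004

Percentage change = ((1 + 0.26)^3 − 1) × 100% ≈ 100.0%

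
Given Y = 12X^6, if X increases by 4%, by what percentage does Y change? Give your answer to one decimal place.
26.5%

For Y = 12X^6:
If X → X(1 + 0.04)
Then Y → Y · (1 + 0.04)^6
     ≈ Y · 1.2653

Percentage change = ((1 + 0.04)^6 − 1) × 100% ≈ 26.5%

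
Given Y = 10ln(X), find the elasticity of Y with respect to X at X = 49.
Elasticity = 1/ln(49) ≈ 0.2569

Elasticity = (dY/dX) · (X/Y)

dY/dX = 10/X
At X = 49: dY/dX = 10/49, Y = 10·ln(49)

Elasticity = (10/49) · (49 / (10·ln(49))) = 1/ln(49) ≈ 0.2569

Interpretation: for a small percentage change in X, the percentage change in Y is approximately 0.26 times as large.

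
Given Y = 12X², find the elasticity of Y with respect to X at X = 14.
Elasticity = 2

Elasticity = (dY/dX) · (X/Y)

dY/dX = 24·X
At X = 14: dY/dX = 336, Y = 2352

Elasticity = 336 · (14 / 2352) = 2

Interpretation: for a small percentage change in X, the percentage change in Y is approximately 2.00 times as large.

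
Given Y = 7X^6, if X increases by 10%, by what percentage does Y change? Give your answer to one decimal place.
77.2%

For Y = 7X^6:
If X → X(1 + 0.1)
Then Y → Y · (1 + 0.1)^6
     ≈ Y · 1.7716

Percentage change = ((1 + 0.1)^6 − 1) × 100% ≈ 77.2%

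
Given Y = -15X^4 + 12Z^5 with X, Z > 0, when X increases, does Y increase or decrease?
Y decreases

Taking the partial derivative:
∂Y/∂X = -60X^3

∂Y/∂X = -60X^3 < 0 (assuming positive values)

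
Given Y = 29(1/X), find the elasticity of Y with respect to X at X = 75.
Elasticity = -1

Elasticity = (dY/dX) · (X/Y)

dY/dX = -29/X²
At X = 75: dY/dX = -29/5625, Y = 29/75

Elasticity = (-29/5625) · (75 / (29/75)) = -1

Interpretation: for a small percentage change in X, the percentage change in Y is approximately -1.00 times as large.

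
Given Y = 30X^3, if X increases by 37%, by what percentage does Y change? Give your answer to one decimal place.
157.1%

For Y = 30X^3:
If X → X(1 + 0.37)
Then Y → Y · (1 + 0.37)^3
     ≈ Y · 2.5714

Percentage change = ((1 + 0.37)^3 − 1) × 100% ≈ 157.1%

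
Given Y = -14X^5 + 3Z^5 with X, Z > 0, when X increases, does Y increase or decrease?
Y decreases

Taking the partial derivative:
∂Y/∂X = -70X^4

∂Y/∂X = -70X^4 < 0 (assuming positive values)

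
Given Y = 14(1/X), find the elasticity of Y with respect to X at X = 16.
Elasticity = -1

Elasticity = (dY/dX) · (X/Y)

dY/dX = -14/X²
At X = 16: dY/dX = -7/128, Y = 7/8

Elasticity = (-7/128) · (16 / (7/8)) = -1

Interpretation: for a small percentage change in X, the percentage change in Y is approximately -1.00 times as large.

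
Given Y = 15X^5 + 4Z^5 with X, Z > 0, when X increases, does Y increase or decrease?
Y increases

Taking the partial derivative:
∂Y/∂X = 75X^4

∂Y/∂X = 75X^4 > 0 (assuming positive values)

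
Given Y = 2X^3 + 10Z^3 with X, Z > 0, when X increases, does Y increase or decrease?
Y increases

Taking the partial derivative:
∂Y/∂X = 6X^2

∂Y/∂X = 6X^2 > 0 (assuming positive values)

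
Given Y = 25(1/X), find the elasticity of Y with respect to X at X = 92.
Elasticity = -1

Elasticity = (dY/dX) · (X/Y)

dY/dX = -25/X²
At X = 92: dY/dX = -25/8464, Y = 25/92

Elasticity = (-25/8464) · (92 / (25/92)) = -1

Interpretation: for a small percentage change in X, the percentage change in Y is approximately -1.00 times as large.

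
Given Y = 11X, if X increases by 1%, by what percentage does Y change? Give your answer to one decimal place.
1.0%

For Y = 11X:
If X → X(1 + 0.01)
Then Y → Y · (1 + 0.01)^1
     = Y · 1.0100

Percentage change = ((1 + 0.01)^1 − 1) × 100% = 1.0%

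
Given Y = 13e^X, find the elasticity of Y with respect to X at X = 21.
Elasticity = 21

Elasticity = (dY/dX) · (X/Y)

dY/dX = 13·e^X
At X = 21: dY/dX = 13·e^21, Y = 13·e^21

Elasticity = (13·e^21) · (21 / (13·e^21)) = 21

Interpretation: for a small percentage change in X, the percentage change in Y is approximately 21.00 times as large.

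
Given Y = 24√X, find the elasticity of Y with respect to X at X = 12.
Elasticity = 1/2

Elasticity = (dY/dX) · (X/Y)

dY/dX = 12/√X
At X = 12: dY/dX = 2·√3, Y = 48·√3

Elasticity = (2·√3) · (12 / (48·√3)) = 1/2

Interpretation: for a small percentage change in X, the percentage change in Y is approximately 0.50 times as large.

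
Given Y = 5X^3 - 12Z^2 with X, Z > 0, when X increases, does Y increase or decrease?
Y increases

Taking the partial derivative:
∂Y/∂X = 15X^2

∂Y/∂X = 15X^2 > 0 (assuming positive values)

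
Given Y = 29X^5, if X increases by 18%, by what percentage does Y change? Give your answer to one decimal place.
128.8%

For Y = 29X^5:
If X → X(1 + 0.18)
Then Y → Y · (1 + 0.18)^5
     ≈ Y · 2.2878

Percentage change = ((1 + 0.18)^5 − 1) × 100% ≈ 128.8%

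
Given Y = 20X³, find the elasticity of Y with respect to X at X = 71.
Elasticity = 3

Elasticity = (dY/dX) · (X/Y)

dY/dX = 60·X²
At X = 71: dY/dX = 302460, Y = 7158220

Elasticity = 302460 · (71 / 7158220) = 3

Interpretation: for a small percentage change in X, the percentage change in Y is approximately 3.00 times as large.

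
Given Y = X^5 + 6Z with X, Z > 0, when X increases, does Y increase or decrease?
Y increases

Taking the partial derivative:
∂Y/∂X = 5X^4

∂Y/∂X = 5X^4 > 0 (assuming positive values)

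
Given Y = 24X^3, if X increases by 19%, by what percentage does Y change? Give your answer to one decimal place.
68.5%

For Y = 24X^3:
If X → X(1 + 0.19)
Then Y → Y · (1 + 0.19)^3
     ≈ Y · 1.6852

Percentage change = ((1 + 0.19)^3 − 1) × 100% ≈ 68.5%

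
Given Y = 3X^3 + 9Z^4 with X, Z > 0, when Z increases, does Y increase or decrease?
Y increases

Taking the partial derivative:
∂Y/∂Z = 36Z^3

∂Y/∂Z = 36Z^3 > 0 (assuming positive values)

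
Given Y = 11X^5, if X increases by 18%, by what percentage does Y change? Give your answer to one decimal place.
128.8%

For Y = 11X^5:
If X → X(1 + 0.18)
Then Y → Y · (1 + 0.18)^5
     ≈ Y · 2.2878

Percentage change = ((1 + 0.18)^5 − 1) × 100% ≈ 128.8%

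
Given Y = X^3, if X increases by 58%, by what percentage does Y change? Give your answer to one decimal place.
294.4%

For Y = X^3:
If X → X(1 + 0.58)
Then Y → Y · (1 + 0.58)^3
     ≈ Y · 3.9443

Percentage change = ((1 + 0.58)^3 − 1) × 100% ≈ 294.4%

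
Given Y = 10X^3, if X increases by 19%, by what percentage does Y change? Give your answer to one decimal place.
68.5%

For Y = 10X^3:
If X → X(1 + 0.19)
Then Y → Y · (1 + 0.19)^3
     ≈ Y · 1.6852

Percentage change = ((1 + 0.19)^3 − 1) × 100% ≈ 68.5%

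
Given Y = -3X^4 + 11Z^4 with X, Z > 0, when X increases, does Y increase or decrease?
Y decreases

Taking the partial derivative:
∂Y/∂X = -12X^3

∂Y/∂X = -12X^3 < 0 (assuming positive values)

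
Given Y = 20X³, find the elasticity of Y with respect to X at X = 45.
Elasticity = 3

Elasticity = (dY/dX) · (X/Y)

dY/dX = 60·X²
At X = 45: dY/dX = 121500, Y = 1822500

Elasticity = 121500 · (45 / 1822500) = 3

Interpretation: for a small percentage change in X, the percentage change in Y is approximately 3.00 times as large.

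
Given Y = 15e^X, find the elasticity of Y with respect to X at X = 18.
Elasticity = 18

Elasticity = (dY/dX) · (X/Y)

dY/dX = 15·e^X
At X = 18: dY/dX = 15·e^18, Y = 15·e^18

Elasticity = (15·e^18) · (18 / (15·e^18)) = 18

Interpretation: for a small percentage change in X, the percentage change in Y is approximately 18.00 times as large.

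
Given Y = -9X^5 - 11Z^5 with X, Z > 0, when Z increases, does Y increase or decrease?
Y decreases

Taking the partial derivative:
∂Y/∂Z = -55Z^4

∂Y/∂Z = -55Z^4 < 0 (assuming positive values)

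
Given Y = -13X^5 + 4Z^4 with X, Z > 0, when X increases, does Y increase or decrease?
Y decreases

Taking the partial derivative:
∂Y/∂X = -65X^4

∂Y/∂X = -65X^4 < 0 (assuming positive values)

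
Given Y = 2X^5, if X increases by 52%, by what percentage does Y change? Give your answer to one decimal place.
711.4%

For Y = 2X^5:
If X → X(1 + 0.52)
Then Y → Y · (1 + 0.52)^5
     ≈ Y · 8.1137

Percentage change = ((1 + 0.52)^5 − 1) × 100% ≈ 711.4%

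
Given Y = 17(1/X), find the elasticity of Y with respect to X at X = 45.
Elasticity = -1

Elasticity = (dY/dX) · (X/Y)

dY/dX = -17/X²
At X = 45: dY/dX = -17/2025, Y = 17/45

Elasticity = (-17/2025) · (45 / (17/45)) = -1

Interpretation: for a small percentage change in X, the percentage change in Y is approximately -1.00 times as large.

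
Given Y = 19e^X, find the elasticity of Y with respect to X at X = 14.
Elasticity = 14

Elasticity = (dY/dX) · (X/Y)

dY/dX = 19·e^X
At X = 14: dY/dX = 19·e^14, Y = 19·e^14

Elasticity = (19·e^14) · (14 / (19·e^14)) = 14

Interpretation: for a small percentage change in X, the percentage change in Y is approximately 14.00 times as large.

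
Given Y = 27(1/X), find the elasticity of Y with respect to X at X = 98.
Elasticity = -1

Elasticity = (dY/dX) · (X/Y)

dY/dX = -27/X²
At X = 98: dY/dX = -27/9604, Y = 27/98

Elasticity = (-27/9604) · (98 / (27/98)) = -1

Interpretation: for a small percentage change in X, the percentage change in Y is approximately -1.00 times as large.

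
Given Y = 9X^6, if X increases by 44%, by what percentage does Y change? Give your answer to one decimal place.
791.6%

For Y = 9X^6:
If X → X(1 + 0.44)
Then Y → Y · (1 + 0.44)^6
     ≈ Y · 8.9161

Percentage change = ((1 + 0.44)^6 − 1) × 100% ≈ 791.6%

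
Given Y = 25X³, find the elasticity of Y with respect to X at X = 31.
Elasticity = 3

Elasticity = (dY/dX) · (X/Y)

dY/dX = 75·X²
At X = 31: dY/dX = 72075, Y = 744775

Elasticity = 72075 · (31 / 744775) = 3

Interpretation: for a small percentage change in X, the percentage change in Y is approximately 3.00 times as large.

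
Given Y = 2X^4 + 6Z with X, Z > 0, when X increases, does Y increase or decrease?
Y increases

Taking the partial derivative:
∂Y/∂X = 8X^3

∂Y/∂X = 8X^3 > 0 (assuming positive values)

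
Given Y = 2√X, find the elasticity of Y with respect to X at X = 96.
Elasticity = 1/2

Elasticity = (dY/dX) · (X/Y)

dY/dX = 1/√X
At X = 96: dY/dX = √6/24, Y = 8·√6

Elasticity = (√6/24) · (96 / (8·√6)) = 1/2

Interpretation: for a small percentage change in X, the percentage change in Y is approximately 0.50 times as large.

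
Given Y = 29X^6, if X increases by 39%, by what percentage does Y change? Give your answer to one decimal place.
621.3%

For Y = 29X^6:
If X → X(1 + 0.39)
Then Y → Y · (1 + 0.39)^6
     ≈ Y · 7.2125

Percentage change = ((1 + 0.39)^6 − 1) × 100% ≈ 621.3%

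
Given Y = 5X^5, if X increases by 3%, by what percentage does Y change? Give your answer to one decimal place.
15.9%

For Y = 5X^5:
If X → X(1 + 0.03)
Then Y → Y · (1 + 0.03)^5
     ≈ Y · 1.1593

Percentage change = ((1 + 0.03)^5 − 1) × 100% ≈ 15.9%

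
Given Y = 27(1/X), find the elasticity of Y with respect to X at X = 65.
Elasticity = -1

Elasticity = (dY/dX) · (X/Y)

dY/dX = -27/X²
At X = 65: dY/dX = -27/4225, Y = 27/65

Elasticity = (-27/4225) · (65 / (27/65)) = -1

Interpretation: for a small percentage change in X, the percentage change in Y is approximately -1.00 times as large.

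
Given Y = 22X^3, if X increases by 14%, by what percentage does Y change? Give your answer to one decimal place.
48.2%

For Y = 22X^3:
If X → X(1 + 0.14)
Then Y → Y · (1 + 0.14)^3
     ≈ Y · 1.4815

Percentage change = ((1 + 0.14)^3 − 1) × 100% ≈ 48.2%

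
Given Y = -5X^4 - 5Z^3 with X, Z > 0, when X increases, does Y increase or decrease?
Y decreases

Taking the partial derivative:
∂Y/∂X = -20X^3

∂Y/∂X = -20X^3 < 0 (assuming positive values)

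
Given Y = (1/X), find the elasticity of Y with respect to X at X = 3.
Elasticity = -1

Elasticity = (dY/dX) · (X/Y)

dY/dX = -1/X²
At X = 3: dY/dX = -1/9, Y = 1/3

Elasticity = (-1/9) · (3 / (1/3)) = -1

Interpretation: for a small percentage change in X, the percentage change in Y is approximately -1.00 times as large.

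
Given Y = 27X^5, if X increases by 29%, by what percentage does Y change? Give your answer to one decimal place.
257.2%

For Y = 27X^5:
If X → X(1 + 0.29)
Then Y → Y · (1 + 0.29)^5
     ≈ Y · 3.5723

Percentage change = ((1 + 0.29)^5 − 1) × 100% ≈ 257.2%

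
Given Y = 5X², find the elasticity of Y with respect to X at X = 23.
Elasticity = 2

Elasticity = (dY/dX) · (X/Y)

dY/dX = 10·X
At X = 23: dY/dX = 230, Y = 2645

Elasticity = 230 · (23 / 2645) = 2

Interpretation: for a small percentage change in X, the percentage change in Y is approximately 2.00 times as large.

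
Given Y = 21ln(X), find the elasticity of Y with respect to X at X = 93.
Elasticity = 1/ln(93) ≈ 0.2206

Elasticity = (dY/dX) · (X/Y)

dY/dX = 21/X
At X = 93: dY/dX = 7/31, Y = 21·ln(93)

Elasticity = (7/31) · (93 / (21·ln(93))) = 1/ln(93) ≈ 0.2206

Interpretation: for a small percentage change in X, the percentage change in Y is approximately 0.22 times as large.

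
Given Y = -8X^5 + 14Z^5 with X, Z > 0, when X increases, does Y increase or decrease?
Y decreases

Taking the partial derivative:
∂Y/∂X = -40X^4

∂Y/∂X = -40X^4 < 0 (assuming positive values)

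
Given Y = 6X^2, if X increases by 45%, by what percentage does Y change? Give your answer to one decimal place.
110.3%

For Y = 6X^2:
If X → X(1 + 0.45)
Then Y → Y · (1 + 0.45)^2
     = Y · 2.1025

Percentage change = ((1 + 0.45)^2 − 1) × 100% ≈ 110.3%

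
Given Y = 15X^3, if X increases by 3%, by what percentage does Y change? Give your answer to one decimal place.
9.3%

For Y = 15X^3:
If X → X(1 + 0.03)
Then Y → Y · (1 + 0.03)^3
     ≈ Y · 1.0927

Percentage change = ((1 + 0.03)^3 − 1) × 100% ≈ 9.3%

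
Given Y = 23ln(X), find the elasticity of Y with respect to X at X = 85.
Elasticity = 1/ln(85) ≈ 0.2251

Elasticity = (dY/dX) · (X/Y)

dY/dX = 23/X
At X = 85: dY/dX = 23/85, Y = 23·ln(85)

Elasticity = (23/85) · (85 / (23·ln(85))) = 1/ln(85) ≈ 0.2251

Interpretation: for a small percentage change in X, the percentage change in Y is approximately 0.23 times as large.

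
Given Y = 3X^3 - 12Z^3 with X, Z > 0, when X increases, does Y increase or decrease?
Y increases

Taking the partial derivative:
∂Y/∂X = 9X^2

∂Y/∂X = 9X^2 > 0 (assuming positive values)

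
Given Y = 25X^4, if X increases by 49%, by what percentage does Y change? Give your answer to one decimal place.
392.9%

For Y = 25X^4:
If X → X(1 + 0.49)
Then Y → Y · (1 + 0.49)^4
     ≈ Y · 4.9288

Percentage change = ((1 + 0.49)^4 − 1) × 100% ≈ 392.9%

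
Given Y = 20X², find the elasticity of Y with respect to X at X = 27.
Elasticity = 2

Elasticity = (dY/dX) · (X/Y)

dY/dX = 40·X
At X = 27: dY/dX = 1080, Y = 14580

Elasticity = 1080 · (27 / 14580) = 2

Interpretation: for a small percentage change in X, the percentage change in Y is approximately 2.00 times as large.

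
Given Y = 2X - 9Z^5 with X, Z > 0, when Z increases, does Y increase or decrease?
Y decreases

Taking the partial derivative:
∂Y/∂Z = -45Z^4

∂Y/∂Z = -45Z^4 < 0 (assuming positive values)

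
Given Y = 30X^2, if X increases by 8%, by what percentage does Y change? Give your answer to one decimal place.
16.6%

For Y = 30X^2:
If X → X(1 + 0.08)
Then Y → Y · (1 + 0.08)^2
     = Y · 1.1664

Percentage change = ((1 + 0.08)^2 − 1) × 100% ≈ 16.6%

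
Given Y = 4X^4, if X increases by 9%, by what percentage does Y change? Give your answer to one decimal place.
41.2%

For Y = 4X^4:
If X → X(1 + 0.09)
Then Y → Y · (1 + 0.09)^4
     ≈ Y · 1.4116

Percentage change = ((1 + 0.09)^4 − 1) × 100% ≈ 41.2%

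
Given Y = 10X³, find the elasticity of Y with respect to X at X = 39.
Elasticity = 3

Elasticity = (dY/dX) · (X/Y)

dY/dX = 30·X²
At X = 39: dY/dX = 45630, Y = 593190

Elasticity = 45630 · (39 / 593190) = 3

Interpretation: for a small percentage change in X, the percentage change in Y is approximately 3.00 times as large.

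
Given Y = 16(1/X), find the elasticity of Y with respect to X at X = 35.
Elasticity = -1

Elasticity = (dY/dX) · (X/Y)

dY/dX = -16/X²
At X = 35: dY/dX = -16/1225, Y = 16/35

Elasticity = (-16/1225) · (35 / (16/35)) = -1

Interpretation: for a small percentage change in X, the percentage change in Y is approximately -1.00 times as large.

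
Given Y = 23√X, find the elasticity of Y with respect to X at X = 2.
Elasticity = 1/2

Elasticity = (dY/dX) · (X/Y)

dY/dX = 23/(2·√X)
At X = 2: dY/dX = 23·√2/4, Y = 23·√2

Elasticity = (23·√2/4) · (2 / (23·√2)) = 1/2

Interpretation: for a small percentage change in X, the percentage change in Y is approximately 0.50 times as large.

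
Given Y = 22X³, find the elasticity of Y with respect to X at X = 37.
Elasticity = 3

Elasticity = (dY/dX) · (X/Y)

dY/dX = 66·X²
At X = 37: dY/dX = 90354, Y = 1114366

Elasticity = 90354 · (37 / 1114366) = 3

Interpretation: for a small percentage change in X, the percentage change in Y is approximately 3.00 times as large.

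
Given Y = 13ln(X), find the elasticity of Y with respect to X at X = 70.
Elasticity = 1/ln(70) ≈ 0.2354

Elasticity = (dY/dX) · (X/Y)

dY/dX = 13/X
At X = 70: dY/dX = 13/70, Y = 13·ln(70)

Elasticity = (13/70) · (70 / (13·ln(70))) = 1/ln(70) ≈ 0.2354

Interpretation: for a small percentage change in X, the percentage change in Y is approximately 0.24 times as large.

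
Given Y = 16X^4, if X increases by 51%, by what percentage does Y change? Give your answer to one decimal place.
419.9%

For Y = 16X^4:
If X → X(1 + 0.51)
Then Y → Y · (1 + 0.51)^4
     ≈ Y · 5.1989

Percentage change = ((1 + 0.51)^4 − 1) × 100% ≈ 419.9%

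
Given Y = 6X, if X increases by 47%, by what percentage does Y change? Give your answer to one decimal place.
47.0%

For Y = 6X:
If X → X(1 + 0.47)
Then Y → Y · (1 + 0.47)^1
     = Y · 1.4700

Percentage change = ((1 + 0.47)^1 − 1) × 100% = 47.0%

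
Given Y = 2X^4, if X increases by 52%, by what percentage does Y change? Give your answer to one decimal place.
433.8%

For Y = 2X^4:
If X → X(1 + 0.52)
Then Y → Y · (1 + 0.52)^4
     ≈ Y · 5.3379

Percentage change = ((1 + 0.52)^4 − 1) × 100% ≈ 433.8%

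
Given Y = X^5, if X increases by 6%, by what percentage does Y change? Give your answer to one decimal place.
33.8%

For Y = X^5:
If X → X(1 + 0.06)
Then Y → Y · (1 + 0.06)^5
     ≈ Y · 1.3382

Percentage change = ((1 + 0.06)^5 − 1) × 100% ≈ 33.8%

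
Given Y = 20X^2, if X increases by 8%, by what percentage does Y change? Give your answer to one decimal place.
16.6%

For Y = 20X^2:
If X → X(1 + 0.08)
Then Y → Y · (1 + 0.08)^2
     = Y · 1.1664

Percentage change = ((1 + 0.08)^2 − 1) × 100% ≈ 16.6%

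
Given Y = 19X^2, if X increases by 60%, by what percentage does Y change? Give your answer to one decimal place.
156.0%

For Y = 19X^2:
If X → X(1 + 0.6)
Then Y → Y · (1 + 0.6)^2
     = Y · 2.5600

Percentage change = ((1 + 0.6)^2 − 1) × 100% = 156.0%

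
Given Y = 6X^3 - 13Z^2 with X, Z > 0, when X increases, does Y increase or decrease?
Y increases

Taking the partial derivative:
∂Y/∂X = 18X^2

∂Y/∂X = 18X^2 > 0 (assuming positive values)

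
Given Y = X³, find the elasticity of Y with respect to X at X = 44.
Elasticity = 3

Elasticity = (dY/dX) · (X/Y)

dY/dX = 3·X²
At X = 44: dY/dX = 5808, Y = 85184

Elasticity = 5808 · (44 / 85184) = 3

Interpretation: for a small percentage change in X, the percentage change in Y is approximately 3.00 times as large.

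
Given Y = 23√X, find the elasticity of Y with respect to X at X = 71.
Elasticity = 1/2

Elasticity = (dY/dX) · (X/Y)

dY/dX = 23/(2·√X)
At X = 71: dY/dX = 23·√71/142, Y = 23·√71

Elasticity = (23·√71/142) · (71 / (23·√71)) = 1/2

Interpretation: for a small percentage change in X, the percentage change in Y is approximately 0.50 times as large.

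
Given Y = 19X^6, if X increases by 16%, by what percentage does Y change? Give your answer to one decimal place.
143.6%

For Y = 19X^6:
If X → X(1 + 0.16)
Then Y → Y · (1 + 0.16)^6
     ≈ Y · 2.4364

Percentage change = ((1 + 0.16)^6 − 1) × 100% ≈ 143.6%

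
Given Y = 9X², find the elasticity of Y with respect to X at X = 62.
Elasticity = 2

Elasticity = (dY/dX) · (X/Y)

dY/dX = 18·X
At X = 62: dY/dX = 1116, Y = 34596

Elasticity = 1116 · (62 / 34596) = 2

Interpretation: for a small percentage change in X, the percentage change in Y is approximately 2.00 times as large.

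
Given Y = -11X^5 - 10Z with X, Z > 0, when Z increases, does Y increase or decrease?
Y decreases

Taking the partial derivative:
∂Y/∂Z = -10

∂Y/∂Z = -10 < 0 (assuming positive values)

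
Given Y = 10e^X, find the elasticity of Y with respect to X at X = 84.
Elasticity = 84

Elasticity = (dY/dX) · (X/Y)

dY/dX = 10·e^X
At X = 84: dY/dX = 10·e^84, Y = 10·e^84

Elasticity = (10·e^84) · (84 / (10·e^84)) = 84

Interpretation: for a small percentage change in X, the percentage change in Y is approximately 84.00 times as large.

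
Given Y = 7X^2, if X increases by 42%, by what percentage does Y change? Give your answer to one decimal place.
101.6%

For Y = 7X^2:
If X → X(1 + 0.42)
Then Y → Y · (1 + 0.42)^2
     = Y · 2.0164

Percentage change = ((1 + 0.42)^2 − 1) × 100% ≈ 101.6%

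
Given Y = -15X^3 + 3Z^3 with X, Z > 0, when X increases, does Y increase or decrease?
Y decreases

Taking the partial derivative:
∂Y/∂X = -45X^2

∂Y/∂X = -45X^2 < 0 (assuming positive values)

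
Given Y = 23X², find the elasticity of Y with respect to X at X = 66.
Elasticity = 2

Elasticity = (dY/dX) · (X/Y)

dY/dX = 46·X
At X = 66: dY/dX = 3036, Y = 100188

Elasticity = 3036 · (66 / 100188) = 2

Interpretation: for a small percentage change in X, the percentage change in Y is approximately 2.00 times as large.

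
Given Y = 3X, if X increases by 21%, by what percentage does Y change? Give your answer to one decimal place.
21.0%

For Y = 3X:
If X → X(1 + 0.21)
Then Y → Y · (1 + 0.21)^1
     = Y · 1.2100

Percentage change = ((1 + 0.21)^1 − 1) × 100% = 21.0%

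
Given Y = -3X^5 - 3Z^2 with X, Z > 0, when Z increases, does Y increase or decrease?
Y decreases

Taking the partial derivative:
∂Y/∂Z = -6Z

∂Y/∂Z = -6Z < 0 (assuming positive values)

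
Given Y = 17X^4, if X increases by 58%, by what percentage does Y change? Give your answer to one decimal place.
523.2%

For Y = 17X^4:
If X → X(1 + 0.58)
Then Y → Y · (1 + 0.58)^4
     ≈ Y · 6.2320

Percentage change = ((1 + 0.58)^4 − 1) × 100% ≈ 523.2%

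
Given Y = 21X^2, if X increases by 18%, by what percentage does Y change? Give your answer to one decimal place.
39.2%

For Y = 21X^2:
If X → X(1 + 0.18)
Then Y → Y · (1 + 0.18)^2
     = Y · 1.3924

Percentage change = ((1 + 0.18)^2 − 1) × 100% ≈ 39.2%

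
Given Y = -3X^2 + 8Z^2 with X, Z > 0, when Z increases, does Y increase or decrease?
Y increases

Taking the partial derivative:
∂Y/∂Z = 16Z

∂Y/∂Z = 16Z > 0 (assuming positive values)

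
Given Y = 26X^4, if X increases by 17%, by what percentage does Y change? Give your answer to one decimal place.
87.4%

For Y = 26X^4:
If X → X(1 + 0.17)
Then Y → Y · (1 + 0.17)^4
     ≈ Y · 1.8739

Percentage change = ((1 + 0.17)^4 − 1) × 100% ≈ 87.4%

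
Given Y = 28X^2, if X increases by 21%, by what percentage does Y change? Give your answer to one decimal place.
46.4%

For Y = 28X^2:
If X → X(1 + 0.21)
Then Y → Y · (1 + 0.21)^2
     = Y · 1.4641

Percentage change = ((1 + 0.21)^2 − 1) × 100% ≈ 46.4%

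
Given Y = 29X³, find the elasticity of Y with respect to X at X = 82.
Elasticity = 3

Elasticity = (dY/dX) · (X/Y)

dY/dX = 87·X²
At X = 82: dY/dX = 584988, Y = 15989672

Elasticity = 584988 · (82 / 15989672) = 3

Interpretation: for a small percentage change in X, the percentage change in Y is approximately 3.00 times as large.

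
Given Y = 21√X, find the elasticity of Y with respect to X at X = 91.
Elasticity = 1/2

Elasticity = (dY/dX) · (X/Y)

dY/dX = 21/(2·√X)
At X = 91: dY/dX = 3·√91/26, Y = 21·√91

Elasticity = (3·√91/26) · (91 / (21·√91)) = 1/2

Interpretation: for a small percentage change in X, the percentage change in Y is approximately 0.50 times as large.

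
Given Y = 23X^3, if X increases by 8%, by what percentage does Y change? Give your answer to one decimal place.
26.0%

For Y = 23X^3:
If X → X(1 + 0.08)
Then Y → Y · (1 + 0.08)^3
     ≈ Y · 1.2597

Percentage change = ((1 + 0.08)^3 − 1) × 100% ≈ 26.0%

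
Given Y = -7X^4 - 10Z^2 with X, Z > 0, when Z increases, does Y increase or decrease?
Y decreases

Taking the partial derivative:
∂Y/∂Z = -20Z

∂Y/∂Z = -20Z < 0 (assuming positive values)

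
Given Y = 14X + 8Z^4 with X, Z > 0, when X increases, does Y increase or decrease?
Y increases

Taking the partial derivative:
∂Y/∂X = 14

∂Y/∂X = 14 > 0 (assuming positive values)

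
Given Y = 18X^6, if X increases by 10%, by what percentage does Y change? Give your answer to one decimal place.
77.2%

For Y = 18X^6:
If X → X(1 + 0.1)
Then Y → Y · (1 + 0.1)^6
     ≈ Y · 1.7716

Percentage change = ((1 + 0.1)^6 − 1) × 100% ≈ 77.2%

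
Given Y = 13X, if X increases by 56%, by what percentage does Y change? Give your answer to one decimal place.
56.0%

For Y = 13X:
If X → X(1 + 0.56)
Then Y → Y · (1 + 0.56)^1
     = Y · 1.5600

Percentage change = ((1 + 0.56)^1 − 1) × 100% = 56.0%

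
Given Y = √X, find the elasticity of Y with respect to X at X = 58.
Elasticity = 1/2

Elasticity = (dY/dX) · (X/Y)

dY/dX = 1/(2·√X)
At X = 58: dY/dX = √58/116, Y = √58

Elasticity = (√58/116) · (58 / (√58)) = 1/2

Interpretation: for a small percentage change in X, the percentage change in Y is approximately 0.50 times as large.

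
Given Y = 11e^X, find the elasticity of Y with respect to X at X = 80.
Elasticity = 80

Elasticity = (dY/dX) · (X/Y)

dY/dX = 11·e^X
At X = 80: dY/dX = 11·e^80, Y = 11·e^80

Elasticity = (11·e^80) · (80 / (11·e^80)) = 80

Interpretation: for a small percentage change in X, the percentage change in Y is approximately 80.00 times as large.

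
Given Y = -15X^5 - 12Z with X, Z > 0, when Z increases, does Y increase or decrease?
Y decreases

Taking the partial derivative:
∂Y/∂Z = -12

∂Y/∂Z = -12 < 0 (assuming positive values)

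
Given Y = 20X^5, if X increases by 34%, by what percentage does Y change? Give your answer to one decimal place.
332.0%

For Y = 20X^5:
If X → X(1 + 0.34)
Then Y → Y · (1 + 0.34)^5
     ≈ Y · 4.3204

Percentage change = ((1 + 0.34)^5 − 1) × 100% ≈ 332.0%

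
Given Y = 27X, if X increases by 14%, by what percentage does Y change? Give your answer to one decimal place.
14.0%

For Y = 27X:
If X → X(1 + 0.14)
Then Y → Y · (1 + 0.14)^1
     = Y · 1.1400

Percentage change = ((1 + 0.14)^1 − 1) × 100% = 14.0%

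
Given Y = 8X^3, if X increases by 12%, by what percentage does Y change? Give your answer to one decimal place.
40.5%

For Y = 8X^3:
If X → X(1 + 0.12)
Then Y → Y · (1 + 0.12)^3
     ≈ Y · 1.4049

Percentage change = ((1 + 0.12)^3 − 1) × 100% ≈ 40.5%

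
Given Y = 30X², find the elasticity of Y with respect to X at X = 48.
Elasticity = 2

Elasticity = (dY/dX) · (X/Y)

dY/dX = 60·X
At X = 48: dY/dX = 2880, Y = 69120

Elasticity = 2880 · (48 / 69120) = 2

Interpretation: for a small percentage change in X, the percentage change in Y is approximately 2.00 times as large.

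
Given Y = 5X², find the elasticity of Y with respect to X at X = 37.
Elasticity = 2

Elasticity = (dY/dX) · (X/Y)

dY/dX = 10·X
At X = 37: dY/dX = 370, Y = 6845

Elasticity = 370 · (37 / 6845) = 2

Interpretation: for a small percentage change in X, the percentage change in Y is approximately 2.00 times as large.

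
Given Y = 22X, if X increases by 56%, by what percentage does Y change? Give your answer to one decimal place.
56.0%

For Y = 22X:
If X → X(1 + 0.56)
Then Y → Y · (1 + 0.56)^1
     = Y · 1.5600

Percentage change = ((1 + 0.56)^1 − 1) × 100% = 56.0%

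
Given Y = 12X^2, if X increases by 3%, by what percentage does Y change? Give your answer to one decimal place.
6.1%

For Y = 12X^2:
If X → X(1 + 0.03)
Then Y → Y · (1 + 0.03)^2
     = Y · 1.0609

Percentage change = ((1 + 0.03)^2 − 1) × 100% ≈ 6.1%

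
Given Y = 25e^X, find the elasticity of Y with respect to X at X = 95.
Elasticity = 95

Elasticity = (dY/dX) · (X/Y)

dY/dX = 25·e^X
At X = 95: dY/dX = 25·e^95, Y = 25·e^95

Elasticity = (25·e^95) · (95 / (25·e^95)) = 95

Interpretation: for a small percentage change in X, the percentage change in Y is approximately 95.00 times as large.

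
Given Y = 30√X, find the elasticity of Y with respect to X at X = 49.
Elasticity = 1/2

Elasticity = (dY/dX) · (X/Y)

dY/dX = 15/√X
At X = 49: dY/dX = 15/7, Y = 210

Elasticity = (15/7) · (49 / 210) = 1/2

Interpretation: for a small percentage change in X, the percentage change in Y is approximately 0.50 times as large.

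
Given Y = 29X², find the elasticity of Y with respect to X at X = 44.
Elasticity = 2

Elasticity = (dY/dX) · (X/Y)

dY/dX = 58·X
At X = 44: dY/dX = 2552, Y = 56144

Elasticity = 2552 · (44 / 56144) = 2

Interpretation: for a small percentage change in X, the percentage change in Y is approximately 2.00 times as large.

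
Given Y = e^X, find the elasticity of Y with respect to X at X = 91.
Elasticity = 91

Elasticity = (dY/dX) · (X/Y)

dY/dX = e^X
At X = 91: dY/dX = e^91, Y = e^91

Elasticity = (e^91) · (91 / (e^91)) = 91

Interpretation: for a small percentage change in X, the percentage change in Y is approximately 91.00 times as large.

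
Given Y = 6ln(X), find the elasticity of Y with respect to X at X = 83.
Elasticity = 1/ln(83) ≈ 0.2263

Elasticity = (dY/dX) · (X/Y)

dY/dX = 6/X
At X = 83: dY/dX = 6/83, Y = 6·ln(83)

Elasticity = (6/83) · (83 / (6·ln(83))) = 1/ln(83) ≈ 0.2263

Interpretation: for a small percentage change in X, the percentage change in Y is approximately 0.23 times as large.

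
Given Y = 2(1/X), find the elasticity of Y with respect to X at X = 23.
Elasticity = -1

Elasticity = (dY/dX) · (X/Y)

dY/dX = -2/X²
At X = 23: dY/dX = -2/529, Y = 2/23

Elasticity = (-2/529) · (23 / (2/23)) = -1

Interpretation: for a small percentage change in X, the percentage change in Y is approximately -1.00 times as large.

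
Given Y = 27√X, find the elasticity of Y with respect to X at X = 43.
Elasticity = 1/2

Elasticity = (dY/dX) · (X/Y)

dY/dX = 27/(2·√X)
At X = 43: dY/dX = 27·√43/86, Y = 27·√43

Elasticity = (27·√43/86) · (43 / (27·√43)) = 1/2

Interpretation: for a small percentage change in X, the percentage change in Y is approximately 0.50 times as large.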